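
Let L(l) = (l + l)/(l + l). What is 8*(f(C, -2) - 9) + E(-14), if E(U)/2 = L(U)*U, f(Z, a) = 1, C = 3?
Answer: -92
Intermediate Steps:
L(l) = 1 (L(l) = (2*l)/((2*l)) = (2*l)*(1/(2*l)) = 1)
E(U) = 2*U (E(U) = 2*(1*U) = 2*U)
8*(f(C, -2) - 9) + E(-14) = 8*(1 - 9) + 2*(-14) = 8*(-8) - 28 = -64 - 28 = -92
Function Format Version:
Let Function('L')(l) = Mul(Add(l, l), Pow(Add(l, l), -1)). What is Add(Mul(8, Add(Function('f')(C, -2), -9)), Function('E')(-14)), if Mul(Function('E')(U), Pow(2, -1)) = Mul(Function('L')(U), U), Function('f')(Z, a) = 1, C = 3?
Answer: -92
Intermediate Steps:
Function('L')(l) = 1 (Function('L')(l) = Mul(Mul(2, l), Pow(Mul(2, l), -1)) = Mul(Mul(2, l), Mul(Rational(1, 2), Pow(l, -1))) = 1)
Function('E')(U) = Mul(2, U) (Function('E')(U) = Mul(2, Mul(1, U)) = Mul(2, U))
Add(Mul(8, Add(Function('f')(C, -2), -9)), Function('E')(-14)) = Add(Mul(8, Add(1, -9)), Mul(2, -14)) = Add(Mul(8, -8), -28) = Add(-64, -28) = -92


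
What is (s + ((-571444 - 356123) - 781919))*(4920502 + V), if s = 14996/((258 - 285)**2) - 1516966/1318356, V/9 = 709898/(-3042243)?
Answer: -2811351812375563324718996/334229942709 ≈ -8.4114e+12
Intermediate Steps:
V = -709898/338027 (V = 9*(709898/(-3042243)) = 9*(709898*(-1/3042243)) = 9*(-709898/3042243) = -709898/338027 ≈ -2.1001)
s = 115211101/5932602 (s = 14996/((-27)**2) - 1516966*1/1318356 = 14996/729 - 758483/659178 = 115211101/5932602 ≈ 19.420)
(s + ((-571444 - 356123) - 781919))*(4920502 + V) = (115211101/5932602 + ((-571444 - 356123) - 781919))*(4920502 - 709898/338027) = (115211101/5932602 + (-927567 - 781919))*(1663261819656/338027) = (115211101/5932602 - 1709486)*(1663261819656/338027) = -10141584851471/5932602*1663261819656/338027 = -2811351812375563324718996/334229942709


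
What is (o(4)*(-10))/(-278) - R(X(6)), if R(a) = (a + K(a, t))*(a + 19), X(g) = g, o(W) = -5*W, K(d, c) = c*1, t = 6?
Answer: -41800/139 ≈ -300.72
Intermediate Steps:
K(d, c) = c
R(a) = (6 + a)*(19 + a) (R(a) = (a + 6)*(a + 19) = (6 + a)*(19 + a))
(o(4)*(-10))/(-278) - R(X(6)) = (-5*4*(-10))/(-278) - (114 + 6² + 25*6) = -20*(-10)*(-1/278) - (114 + 36 + 150) = 200*(-1/278) - 1*300 = -100/139 - 300 = -41800/139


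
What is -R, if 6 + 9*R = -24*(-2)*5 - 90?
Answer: -16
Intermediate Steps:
R = 16 (R = -2/3 + (-24*(-2)*5 - 90)/9 = -2/3 + (48*5 - 90)/9 = -2/3 + (240 - 90)/9 = -2/3 + (1/9)*150 = -2/3 + 50/3 = 16)
-R = -1*16 = -16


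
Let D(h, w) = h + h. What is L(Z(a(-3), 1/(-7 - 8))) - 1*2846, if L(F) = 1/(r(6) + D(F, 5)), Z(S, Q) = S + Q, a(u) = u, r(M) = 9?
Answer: -122363/43 ≈ -2845.7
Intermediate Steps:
D(h, w) = 2*h
Z(S, Q) = Q + S
L(F) = 1/(9 + 2*F)
L(Z(a(-3), 1/(-7 - 8))) - 1*2846 = 1/(9 + 2*(1/(-7 - 8) - 3)) - 1*2846 = 1/(9 + 2*(1/(-15) - 3)) - 2846 = 1/(9 + 2*(-1/15 - 3)) - 2846 = 1/(9 + 2*(-46/15)) - 2846 = 1/(9 - 92/15) - 2846 = 1/(43/15) - 2846 = 15/43 - 2846 = -122363/43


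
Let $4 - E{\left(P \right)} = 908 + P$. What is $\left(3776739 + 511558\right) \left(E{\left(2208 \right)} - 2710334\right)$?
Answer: $-11636062341462$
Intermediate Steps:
$E{\left(P \right)} = -904 - P$ ($E{\left(P \right)} = 4 - \left(908 + P\right) = -904 - P$)
$\left(3776739 + 511558\right) \left(E{\left(2208 \right)} - 2710334\right) = \left(3776739 + 511558\right) \left(\left(-904 - 2208\right) - 2710334\right) = 4288297 \left(\left(-904 - 2208\right) - 2710334\right) = 4288297 \left(-3112 - 2710334\right) = 4288297 \left(-2713446\right) = -11636062341462$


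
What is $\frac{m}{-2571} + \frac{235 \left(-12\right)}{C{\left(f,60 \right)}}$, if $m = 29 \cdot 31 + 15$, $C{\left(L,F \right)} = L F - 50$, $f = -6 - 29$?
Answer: $\frac{528512}{552765} \approx 0.95612$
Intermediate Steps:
$f = -35$ ($f = -6 - 29 = -35$)
$C{\left(L,F \right)} = -50 + F L$ ($C{\left(L,F \right)} = F L - 50 = -50 + F L$)
$m = 914$ ($m = 899 + 15 = 914$)
$\frac{m}{-2571} + \frac{235 \left(-12\right)}{C{\left(f,60 \right)}} = \frac{914}{-2571} + \frac{235 \left(-12\right)}{-50 + 60 \left(-35\right)} = 914 \left(- \frac{1}{2571}\right) - \frac{2820}{-50 - 2100} = - \frac{914}{2571} - \frac{2820}{-2150} = - \frac{914}{2571} - - \frac{282}{215} = - \frac{914}{2571} + \frac{282}{215} = \frac{528512}{552765}$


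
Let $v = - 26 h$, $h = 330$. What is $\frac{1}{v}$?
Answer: $- \frac{1}{8580} \approx -0.00011655$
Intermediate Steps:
$v = -8580$ ($v = \left(-26\right) 330 = -8580$)
$\frac{1}{v} = \frac{1}{-8580} = - \frac{1}{8580}$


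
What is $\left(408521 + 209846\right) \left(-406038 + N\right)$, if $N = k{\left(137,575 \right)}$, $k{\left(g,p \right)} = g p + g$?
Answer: $-202283923242$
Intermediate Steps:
$k{\left(g,p \right)} = g + g p$
$N = 78912$ ($N = 137 \left(1 + 575\right) = 137 \cdot 576 = 78912$)
$\left(408521 + 209846\right) \left(-406038 + N\right) = \left(408521 + 209846\right) \left(-406038 + 78912\right) = 618367 \left(-327126\right) = -202283923242$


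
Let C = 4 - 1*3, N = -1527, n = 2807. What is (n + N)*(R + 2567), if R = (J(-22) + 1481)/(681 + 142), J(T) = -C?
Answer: 2706074880/823 ≈ 3.2881e+6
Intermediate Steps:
C = 1 (C = 4 - 3 = 1)
J(T) = -1 (J(T) = -1*1 = -1)
R = 1480/823 (R = (-1 + 1481)/(681 + 142) = 1480/823 ≈ 1.7983)
(n + N)*(R + 2567) = (2807 - 1527)*(1480/823 + 2567) = 1280*(2114121/823) = 2706074880/823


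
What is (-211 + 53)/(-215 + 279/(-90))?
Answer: 1580/2181 ≈ 0.72444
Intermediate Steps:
(-211 + 53)/(-215 + 279/(-90)) = -158/(-215 + 279*(-1/90)) = -158/(-215 - 31/10) = -158/(-2181/10) = -158*(-10/2181) = 1580/2181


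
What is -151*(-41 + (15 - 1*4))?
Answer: 4530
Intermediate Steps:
-151*(-41 + (15 - 1*4)) = -151*(-41 + (15 - 4)) = -151*(-41 + 11) = -151*(-30) = 4530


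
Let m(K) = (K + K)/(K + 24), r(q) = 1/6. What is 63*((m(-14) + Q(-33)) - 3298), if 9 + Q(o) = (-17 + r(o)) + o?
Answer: -2116569/10 ≈ -2.1166e+5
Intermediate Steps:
r(q) = 1/6
Q(o) = -155/6 + o (Q(o) = -9 + ((-17 + 1/6) + o) = -9 + (-101/6 + o) = -155/6 + o)
m(K) = 2*K/(24 + K) (m(K) = (2*K)/(24 + K) = 2*K/(24 + K))
63*((m(-14) + Q(-33)) - 3298) = 63*((2*(-14)/(24 - 14) + (-155/6 - 33)) - 3298) = 63*((2*(-14)/10 - 353/6) - 3298) = 63*((2*(-14)*(1/10) - 353/6) - 3298) = 63*((-14/5 - 353/6) - 3298) = 63*(-1849/30 - 3298) = 63*(-100789/30) = -2116569/10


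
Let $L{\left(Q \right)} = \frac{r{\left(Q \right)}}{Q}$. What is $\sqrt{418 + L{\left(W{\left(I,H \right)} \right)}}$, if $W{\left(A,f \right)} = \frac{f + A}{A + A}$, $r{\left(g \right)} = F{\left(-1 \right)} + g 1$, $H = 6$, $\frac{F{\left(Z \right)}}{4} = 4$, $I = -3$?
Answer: $3 \sqrt{43} \approx 19.672$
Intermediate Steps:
$F{\left(Z \right)} = 16$ ($F{\left(Z \right)} = 4 \cdot 4 = 16$)
$r{\left(g \right)} = 16 + g$ ($r{\left(g \right)} = 16 + g 1 = 16 + g$)
$W{\left(A,f \right)} = \frac{A + f}{2 A}$
$L{\left(Q \right)} = \frac{16 + Q}{Q}$
$\sqrt{418 + L{\left(W{\left(I,H \right)} \right)}} = \sqrt{418 + \frac{16 + \frac{-3 + 6}{2 \left(-3\right)}}{\frac{1}{2} \frac{1}{-3} \left(-3 + 6\right)}} = \sqrt{418 + \frac{16 + \frac{1}{2} \left(- \frac{1}{3}\right) 3}{\frac{1}{2} \left(- \frac{1}{3}\right) 3}} = \sqrt{418 + \frac{16 - \frac{1}{2}}{- \frac{1}{2}}} = \sqrt{418 - 31} = \sqrt{387} = 3 \sqrt{43}$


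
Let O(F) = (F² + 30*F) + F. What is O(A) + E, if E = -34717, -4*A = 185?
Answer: -544187/16 ≈ -34012.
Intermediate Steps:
A = -185/4 (A = -¼*185 = -185/4 ≈ -46.250)
O(F) = F² + 31*F
O(A) + E = -185*(31 - 185/4)/4 - 34717 = -185/4*(-61/4) - 34717 = 11285/16 - 34717 = -544187/16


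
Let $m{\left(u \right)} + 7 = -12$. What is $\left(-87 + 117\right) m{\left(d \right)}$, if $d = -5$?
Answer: $-570$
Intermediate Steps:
$m{\left(u \right)} = -19$ ($m{\left(u \right)} = -7 - 12 = -19$)
$\left(-87 + 117\right) m{\left(d \right)} = \left(-87 + 117\right) \left(-19\right) = 30 \left(-19\right) = -570$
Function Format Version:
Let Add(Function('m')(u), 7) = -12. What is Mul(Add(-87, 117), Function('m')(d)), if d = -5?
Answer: -570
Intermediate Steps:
Function('m')(u) = -19 (Function('m')(u) = Add(-7, -12) = -19)
Mul(Add(-87, 117), Function('m')(d)) = Mul(Add(-87, 117), -19) = Mul(30, -19) = -570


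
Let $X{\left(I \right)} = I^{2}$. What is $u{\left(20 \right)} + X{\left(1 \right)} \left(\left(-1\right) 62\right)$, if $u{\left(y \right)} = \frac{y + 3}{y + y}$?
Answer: $- \frac{2457}{40} \approx -61.425$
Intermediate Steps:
$u{\left(y \right)} = \frac{3 + y}{2 y}$
$u{\left(20 \right)} + X{\left(1 \right)} \left(\left(-1\right) 62\right) = \frac{3 + 20}{2 \cdot 20} + 1^{2} \left(\left(-1\right) 62\right) = \frac{1}{2} \cdot \frac{1}{20} \cdot 23 + 1 \left(-62\right) = \frac{23}{40} - 62 = - \frac{2457}{40}$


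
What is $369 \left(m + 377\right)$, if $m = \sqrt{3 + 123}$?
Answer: $139113 + 1107 \sqrt{14} \approx 1.4326 \cdot 10^{5}$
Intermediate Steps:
$m = 3 \sqrt{14}$ ($m = \sqrt{126} = 3 \sqrt{14} \approx 11.225$)
$369 \left(m + 377\right) = 369 \left(3 \sqrt{14} + 377\right) = 369 \left(377 + 3 \sqrt{14}\right) = 139113 + 1107 \sqrt{14}$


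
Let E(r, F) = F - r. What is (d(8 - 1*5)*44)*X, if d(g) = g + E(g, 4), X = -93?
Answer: -16368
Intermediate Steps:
d(g) = 4 (d(g) = g + (4 - g) = 4)
(d(8 - 1*5)*44)*X = (4*44)*(-93) = 176*(-93) = -16368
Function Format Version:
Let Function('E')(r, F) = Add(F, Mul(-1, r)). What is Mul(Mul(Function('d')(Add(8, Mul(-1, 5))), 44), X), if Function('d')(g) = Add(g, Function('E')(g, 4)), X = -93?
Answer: -16368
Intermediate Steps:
Function('d')(g) = 4 (Function('d')(g) = Add(g, Add(4, Mul(-1, g))) = 4)
Mul(Mul(Function('d')(Add(8, Mul(-1, 5))), 44), X) = Mul(Mul(4, 44), -93) = Mul(176, -93) = -16368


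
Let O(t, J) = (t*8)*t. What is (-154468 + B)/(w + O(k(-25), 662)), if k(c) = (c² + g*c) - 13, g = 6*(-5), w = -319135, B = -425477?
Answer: -579945/14521217 ≈ -0.039938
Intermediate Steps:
g = -30
k(c) = -13 + c² - 30*c (k(c) = (c² - 30*c) - 13 = -13 + c² - 30*c)
O(t, J) = 8*t² (O(t, J) = (8*t)*t = 8*t²)
(-154468 + B)/(w + O(k(-25), 662)) = (-154468 - 425477)/(-319135 + 8*(-13 + (-25)² - 30*(-25))²) = -579945/(-319135 + 8*(-13 + 625 + 750)²) = -579945/(-319135 + 8*1362²) = -579945/(-319135 + 8*1855044) = -579945/(-319135 + 14840352) = -579945/14521217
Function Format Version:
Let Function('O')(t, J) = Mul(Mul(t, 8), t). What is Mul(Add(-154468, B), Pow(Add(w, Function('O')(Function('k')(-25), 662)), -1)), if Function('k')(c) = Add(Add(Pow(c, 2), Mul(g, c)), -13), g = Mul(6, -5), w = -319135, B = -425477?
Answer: Rational(-579945, 14521217) ≈ -0.039938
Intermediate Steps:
g = -30
Function('k')(c) = Add(-13, Pow(c, 2), Mul(-30, c)) (Function('k')(c) = Add(Add(Pow(c, 2), Mul(-30, c)), -13) = Add(-13, Pow(c, 2), Mul(-30, c)))
Function('O')(t, J) = Mul(8, Pow(t, 2)) (Function('O')(t, J) = Mul(Mul(8, t), t) = Mul(8, Pow(t, 2)))
Mul(Add(-154468, B), Pow(Add(w, Function('O')(Function('k')(-25), 662)), -1)) = Mul(Add(-154468, -425477), Pow(Add(-319135, Mul(8, Pow(Add(-13, Pow(-25, 2), Mul(-30, -25)), 2))), -1)) = Mul(-579945, Pow(Add(-319135, Mul(8, Pow(Add(-13, 625, 750), 2))), -1)) = Mul(-579945, Pow(Add(-319135, Mul(8, Pow(1362, 2))), -1)) = Mul(-579945, Pow(Add(-319135, Mul(8, 1855044)), -1)) = Mul(-579945, Pow(Add(-319135, 14840352), -1)) = Mul(-579945, Pow(14521217, -1)) = Mul(-579945, Rational(1, 14521217)) = Rational(-579945, 14521217)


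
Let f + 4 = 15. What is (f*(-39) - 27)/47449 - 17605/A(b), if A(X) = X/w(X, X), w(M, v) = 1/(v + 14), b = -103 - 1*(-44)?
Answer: -167310065/25195419 ≈ -6.6405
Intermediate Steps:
f = 11 (f = -4 + 15 = 11)
b = -59 (b = -103 + 44 = -59)
w(M, v) = 1/(14 + v)
A(X) = X*(14 + X) (A(X) = X/(1/(14 + X)) = X*(14 + X))
(f*(-39) - 27)/47449 - 17605/A(b) = (11*(-39) - 27)/47449 - 17605*(-1/(59*(14 - 59))) = (-429 - 27)*(1/47449) - 17605/((-59*(-45))) = -456*1/47449 - 17605/2655 = -456/47449 - 17605*1/2655 = -456/47449 - 3521/531 = -167310065/25195419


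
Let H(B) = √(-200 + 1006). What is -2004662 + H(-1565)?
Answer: -2004662 + √806 ≈ -2.0046e+6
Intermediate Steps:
H(B) = √806
-2004662 + H(-1565) = -2004662 + √806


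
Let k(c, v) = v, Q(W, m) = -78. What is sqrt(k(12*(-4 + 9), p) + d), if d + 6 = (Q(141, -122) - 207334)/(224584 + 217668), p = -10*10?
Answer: I*sqrt(1301495781953)/110563 ≈ 10.318*I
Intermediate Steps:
p = -100
d = -715231/110563 (d = -6 + (-78 - 207334)/(224584 + 217668) = -6 - 207412/442252 = -6 - 207412*1/442252 = -6 - 51853/110563 = -715231/110563 ≈ -6.4690)
sqrt(k(12*(-4 + 9), p) + d) = sqrt(-100 - 715231/110563) = sqrt(-11771531/110563) = I*sqrt(1301495781953)/110563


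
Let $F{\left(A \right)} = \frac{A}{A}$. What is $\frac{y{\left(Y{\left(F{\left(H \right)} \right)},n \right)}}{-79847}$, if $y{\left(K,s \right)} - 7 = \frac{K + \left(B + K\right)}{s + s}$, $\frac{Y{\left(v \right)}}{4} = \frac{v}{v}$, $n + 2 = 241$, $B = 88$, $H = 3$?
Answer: $- \frac{1721}{19083433} \approx -9.0183 \cdot 10^{-5}$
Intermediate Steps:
$F{\left(A \right)} = 1$
$n = 239$ ($n = -2 + 241 = 239$)
$Y{\left(v \right)} = 4$ ($Y{\left(v \right)} = 4 \frac{v}{v} = 4 \cdot 1 = 4$)
$y{\left(K,s \right)} = 7 + \frac{88 + 2 K}{2 s}$ ($y{\left(K,s \right)} = 7 + \frac{K + \left(88 + K\right)}{s + s} = 7 + \frac{88 + 2 K}{2 s}$)
$\frac{y{\left(Y{\left(F{\left(H \right)} \right)},n \right)}}{-79847} = \frac{\frac{1}{239} \left(44 + 4 + 7 \cdot 239\right)}{-79847} = \frac{44 + 4 + 1673}{239} \left(- \frac{1}{79847}\right) = \frac{1}{239} \cdot 1721 \left(- \frac{1}{79847}\right) = \frac{1721}{239} \left(- \frac{1}{79847}\right) = - \frac{1721}{19083433}$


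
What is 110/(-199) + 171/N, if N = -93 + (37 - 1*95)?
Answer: -50639/30049 ≈ -1.6852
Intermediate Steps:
N = -151 (N = -93 + (37 - 95) = -93 - 58 = -151)
110/(-199) + 171/N = 110/(-199) + 171/(-151) = 110*(-1/199) + 171*(-1/151) = -110/199 - 171/151 = -50639/30049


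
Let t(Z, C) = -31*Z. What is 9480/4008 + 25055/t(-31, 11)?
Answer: 4563780/160487 ≈ 28.437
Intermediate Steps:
9480/4008 + 25055/t(-31, 11) = 9480/4008 + 25055/((-31*(-31))) = 9480*(1/4008) + 25055/961 = 395/167 + 25055*(1/961) = 395/167 + 25055/961 = 4563780/160487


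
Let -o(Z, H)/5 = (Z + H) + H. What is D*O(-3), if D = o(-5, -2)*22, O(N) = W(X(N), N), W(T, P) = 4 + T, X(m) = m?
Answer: 990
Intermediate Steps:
O(N) = 4 + N
o(Z, H) = -10*H - 5*Z (o(Z, H) = -5*((Z + H) + H) = -5*((H + Z) + H) = -5*(Z + 2*H) = -10*H - 5*Z)
D = 990 (D = (-10*(-2) - 5*(-5))*22 = (20 + 25)*22 = 45*22 = 990)
D*O(-3) = 990*(4 - 3) = 990*1 = 990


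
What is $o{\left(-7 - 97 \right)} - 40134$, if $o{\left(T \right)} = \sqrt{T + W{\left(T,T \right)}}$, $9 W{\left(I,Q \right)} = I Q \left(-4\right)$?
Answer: $-40134 + \frac{10 i \sqrt{442}}{3} \approx -40134.0 + 70.079 i$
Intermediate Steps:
$W{\left(I,Q \right)} = - \frac{4 I Q}{9}$ ($W{\left(I,Q \right)} = \frac{I Q \left(-4\right)}{9} = \frac{\left(-4\right) I Q}{9} = - \frac{4 I Q}{9}$)
$o{\left(T \right)} = \sqrt{T - \frac{4 T^{2}}{9}}$ ($o{\left(T \right)} = \sqrt{T - \frac{4 T T}{9}} = \sqrt{T - \frac{4 T^{2}}{9}}$)
$o{\left(-7 - 97 \right)} - 40134 = \frac{\sqrt{\left(-7 - 97\right) \left(9 - 4 \left(-7 - 97\right)\right)}}{3} - 40134 = \frac{\sqrt{- 104 \left(9 - -416\right)}}{3} - 40134 = \frac{\sqrt{- 104 \left(9 + 416\right)}}{3} - 40134 = \frac{\sqrt{\left(-104\right) 425}}{3} - 40134 = \frac{\sqrt{-44200}}{3} - 40134 = \frac{10 i \sqrt{442}}{3} - 40134 = -40134 + \frac{10 i \sqrt{442}}{3}$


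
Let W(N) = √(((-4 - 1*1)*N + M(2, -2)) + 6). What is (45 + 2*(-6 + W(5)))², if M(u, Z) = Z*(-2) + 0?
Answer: 1029 + 132*I*√15 ≈ 1029.0 + 511.23*I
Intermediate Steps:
M(u, Z) = -2*Z (M(u, Z) = -2*Z + 0 = -2*Z)
W(N) = √(10 - 5*N) (W(N) = √(((-4 - 1*1)*N - 2*(-2)) + 6) = √(((-4 - 1)*N + 4) + 6) = √((-5*N + 4) + 6) = √((4 - 5*N) + 6) = √(10 - 5*N))
(45 + 2*(-6 + W(5)))² = (45 + 2*(-6 + √(10 - 5*5)))² = (45 + 2*(-6 + √(10 - 25)))² = (45 + 2*(-6 + √(-15)))² = (45 + 2*(-6 + I*√15))² = (45 + (-12 + 2*I*√15))² = (33 + 2*I*√15)²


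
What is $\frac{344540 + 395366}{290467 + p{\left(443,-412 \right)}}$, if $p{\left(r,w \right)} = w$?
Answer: $\frac{739906}{290055} \approx 2.5509$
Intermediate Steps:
$\frac{344540 + 395366}{290467 + p{\left(443,-412 \right)}} = \frac{344540 + 395366}{290467 - 412} = \frac{739906}{290055}$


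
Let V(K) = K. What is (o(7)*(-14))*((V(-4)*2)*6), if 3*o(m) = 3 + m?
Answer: 2240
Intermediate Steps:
o(m) = 1 + m/3 (o(m) = (3 + m)/3 = 1 + m/3)
(o(7)*(-14))*((V(-4)*2)*6) = ((1 + (1/3)*7)*(-14))*(-4*2*6) = ((1 + 7/3)*(-14))*(-8*6) = ((10/3)*(-14))*(-48) = -140/3*(-48) = 2240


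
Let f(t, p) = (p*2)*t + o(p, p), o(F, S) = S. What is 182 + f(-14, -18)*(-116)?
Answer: -56194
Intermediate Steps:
f(t, p) = p + 2*p*t (f(t, p) = (p*2)*t + p = (2*p)*t + p = 2*p*t + p = p + 2*p*t)
182 + f(-14, -18)*(-116) = 182 - 18*(1 + 2*(-14))*(-116) = 182 - 18*(1 - 28)*(-116) = 182 - 18*(-27)*(-116) = 182 + 486*(-116) = 182 - 56376 = -56194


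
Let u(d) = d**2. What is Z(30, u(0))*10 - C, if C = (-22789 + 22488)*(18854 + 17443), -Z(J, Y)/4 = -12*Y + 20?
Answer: 10924597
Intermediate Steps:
Z(J, Y) = -80 + 48*Y (Z(J, Y) = -4*(-12*Y + 20) = -4*(20 - 12*Y) = -80 + 48*Y)
C = -10925397 (C = -301*36297 = -10925397)
Z(30, u(0))*10 - C = (-80 + 48*0**2)*10 - 1*(-10925397) = (-80 + 48*0)*10 + 10925397 = (-80 + 0)*10 + 10925397 = -80*10 + 10925397 = -800 + 10925397 = 10924597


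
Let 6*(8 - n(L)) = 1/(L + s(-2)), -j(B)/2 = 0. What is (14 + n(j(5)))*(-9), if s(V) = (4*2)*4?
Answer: -12669/64 ≈ -197.95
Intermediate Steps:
j(B) = 0 (j(B) = -2*0 = 0)
s(V) = 32 (s(V) = 8*4 = 32)
n(L) = 8 - 1/(6*(32 + L)) (n(L) = 8 - 1/(6*(L + 32)) = 8 - 1/(6*(32 + L)))
(14 + n(j(5)))*(-9) = (14 + (1535 + 48*0)/(6*(32 + 0)))*(-9) = (14 + (⅙)*(1535 + 0)/32)*(-9) = (14 + (⅙)*(1/32)*1535)*(-9) = (14 + 1535/192)*(-9) = (4223/192)*(-9) = -12669/64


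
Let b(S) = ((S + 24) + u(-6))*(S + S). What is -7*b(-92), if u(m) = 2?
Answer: -85008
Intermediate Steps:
b(S) = 2*S*(26 + S) (b(S) = ((S + 24) + 2)*(S + S) = ((24 + S) + 2)*(2*S) = (26 + S)*(2*S) = 2*S*(26 + S))
-7*b(-92) = -14*(-92)*(26 - 92) = -14*(-92)*(-66) = -7*12144 = -85008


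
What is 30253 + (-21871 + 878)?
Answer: 9260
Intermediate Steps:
30253 + (-21871 + 878) = 30253 - 20993 = 9260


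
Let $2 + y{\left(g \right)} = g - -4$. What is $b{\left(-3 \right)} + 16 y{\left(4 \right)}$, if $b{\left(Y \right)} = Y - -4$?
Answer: $97$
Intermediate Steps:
$b{\left(Y \right)} = 4 + Y$ ($b{\left(Y \right)} = Y + 4 = 4 + Y$)
$y{\left(g \right)} = 2 + g$ ($y{\left(g \right)} = -2 + \left(g - -4\right) = -2 + \left(g + 4\right) = -2 + \left(4 + g\right) = 2 + g$)
$b{\left(-3 \right)} + 16 y{\left(4 \right)} = \left(4 - 3\right) + 16 \left(2 + 4\right) = 1 + 16 \cdot 6 = 1 + 96 = 97$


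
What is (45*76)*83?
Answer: 283860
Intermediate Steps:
(45*76)*83 = 3420*83 = 283860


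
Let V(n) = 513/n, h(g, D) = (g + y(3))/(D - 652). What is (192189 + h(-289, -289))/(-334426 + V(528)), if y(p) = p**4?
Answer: -31829610032/55386135505 ≈ -0.57469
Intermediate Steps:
h(g, D) = (81 + g)/(-652 + D) (h(g, D) = (g + 3**4)/(D - 652) = (g + 81)/(-652 + D) = (81 + g)/(-652 + D))
(192189 + h(-289, -289))/(-334426 + V(528)) = (192189 + (81 - 289)/(-652 - 289))/(-334426 + 513/528) = (192189 - 208/(-941))/(-334426 + 513*(1/528)) = (192189 - 1/941*(-208))/(-334426 + 171/176) = (192189 + 208/941)/(-58858805/176) = (180850057/941)*(-176/58858805) = -31829610032/55386135505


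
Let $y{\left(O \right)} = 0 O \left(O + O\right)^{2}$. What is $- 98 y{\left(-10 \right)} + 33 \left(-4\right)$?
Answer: $-132$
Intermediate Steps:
$y{\left(O \right)} = 0$ ($y{\left(O \right)} = 0 \left(2 O\right)^{2} = 0 \cdot 4 O^{2} = 0$)
$- 98 y{\left(-10 \right)} + 33 \left(-4\right) = \left(-98\right) 0 + 33 \left(-4\right) = 0 - 132 = -132$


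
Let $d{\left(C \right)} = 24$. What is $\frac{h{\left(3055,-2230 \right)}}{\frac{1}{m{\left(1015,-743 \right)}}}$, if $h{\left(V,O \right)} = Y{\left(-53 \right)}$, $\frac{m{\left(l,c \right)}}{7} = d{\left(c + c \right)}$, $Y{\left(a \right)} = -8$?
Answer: $-1344$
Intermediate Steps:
$m{\left(l,c \right)} = 168$ ($m{\left(l,c \right)} = 7 \cdot 24 = 168$)
$h{\left(V,O \right)} = -8$
$\frac{h{\left(3055,-2230 \right)}}{\frac{1}{m{\left(1015,-743 \right)}}} = - \frac{8}{\frac{1}{168}} = - 8 \frac{1}{\frac{1}{168}} = \left(-8\right) 168 = -1344$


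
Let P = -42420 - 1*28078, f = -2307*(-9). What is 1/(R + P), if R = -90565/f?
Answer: -20763/1463840539 ≈ -1.4184e-5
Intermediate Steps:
f = 20763
R = -90565/20763 ≈ -4.3618
P = -70498 (P = -42420 - 28078 = -70498)
1/(R + P) = 1/(-90565/20763 - 70498) = 1/(-1463840539/20763) = -20763/1463840539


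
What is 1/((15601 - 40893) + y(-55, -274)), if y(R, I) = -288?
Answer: -1/25580 ≈ -3.9093e-5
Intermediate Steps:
1/((15601 - 40893) + y(-55, -274)) = 1/((15601 - 40893) - 288) = 1/(-25292 - 288) = 1/(-25580) = -1/25580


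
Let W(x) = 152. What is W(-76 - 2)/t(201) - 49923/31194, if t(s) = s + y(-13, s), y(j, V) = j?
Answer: -129001/162902 ≈ -0.79189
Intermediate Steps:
t(s) = -13 + s (t(s) = s - 13 = -13 + s)
W(-76 - 2)/t(201) - 49923/31194 = 152/(-13 + 201) - 49923/31194 = 152/188 - 49923*1/31194 = 152*(1/188) - 5547/3466 = 38/47 - 5547/3466 = -129001/162902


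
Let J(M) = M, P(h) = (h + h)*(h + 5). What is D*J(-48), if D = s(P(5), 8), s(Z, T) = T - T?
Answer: 0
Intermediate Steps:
P(h) = 2*h*(5 + h) (P(h) = (2*h)*(5 + h) = 2*h*(5 + h))
s(Z, T) = 0
D = 0
D*J(-48) = 0*(-48) = 0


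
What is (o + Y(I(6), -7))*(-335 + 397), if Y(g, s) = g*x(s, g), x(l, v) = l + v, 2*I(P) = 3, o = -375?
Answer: -47523/2 ≈ -23762.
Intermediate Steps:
I(P) = 3/2 (I(P) = (½)*3 = 3/2)
Y(g, s) = g*(g + s) (Y(g, s) = g*(s + g) = g*(g + s))
(o + Y(I(6), -7))*(-335 + 397) = (-375 + 3*(3/2 - 7)/2)*(-335 + 397) = (-375 + (3/2)*(-11/2))*62 = (-375 - 33/4)*62 = -1533/4*62 = -47523/2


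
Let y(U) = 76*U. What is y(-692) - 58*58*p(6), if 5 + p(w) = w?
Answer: -55956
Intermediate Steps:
p(w) = -5 + w
y(-692) - 58*58*p(6) = 76*(-692) - 58*58*(-5 + 6) = -52592 - 3364 = -55956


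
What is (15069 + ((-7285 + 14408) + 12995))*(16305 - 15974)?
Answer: 11646897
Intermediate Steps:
(15069 + ((-7285 + 14408) + 12995))*(16305 - 15974) = (15069 + (7123 + 12995))*331 = (15069 + 20118)*331 = 35187*331 = 11646897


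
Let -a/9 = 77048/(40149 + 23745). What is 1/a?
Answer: -10649/115572 ≈ -0.092142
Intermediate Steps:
a = -115572/10649 (a = -693432/(40149 + 23745) = -693432/63894 = -9*38524/31947 = -115572/10649 ≈ -10.853)
1/a = 1/(-115572/10649) = -10649/115572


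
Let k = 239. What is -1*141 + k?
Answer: 98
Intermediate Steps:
-1*141 + k = -1*141 + 239 = -141 + 239 = 98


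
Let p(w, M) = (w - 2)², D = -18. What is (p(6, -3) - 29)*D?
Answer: 234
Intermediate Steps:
p(w, M) = (-2 + w)²
(p(6, -3) - 29)*D = ((-2 + 6)² - 29)*(-18) = (4² - 29)*(-18) = (16 - 29)*(-18) = -13*(-18) = 234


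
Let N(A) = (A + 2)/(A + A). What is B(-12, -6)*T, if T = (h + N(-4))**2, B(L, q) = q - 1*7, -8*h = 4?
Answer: -13/16 ≈ -0.81250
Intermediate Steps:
h = -1/2 (h = -1/8*4 = -1/2 ≈ -0.50000)
B(L, q) = -7 + q (B(L, q) = q - 7 = -7 + q)
N(A) = (2 + A)/(2*A) (N(A) = (2 + A)/((2*A)) = (2 + A)*(1/(2*A)) = (2 + A)/(2*A))
T = 1/16 (T = (-1/2 + (1/2)*(2 - 4)/(-4))**2 = (-1/2 + (1/2)*(-1/4)*(-2))**2 = (-1/2 + 1/4)**2 = (-1/4)**2 = 1/16 ≈ 0.062500)
B(-12, -6)*T = (-7 - 6)*(1/16) = -13*1/16 = -13/16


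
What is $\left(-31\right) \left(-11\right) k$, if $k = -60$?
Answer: $-20460$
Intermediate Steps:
$\left(-31\right) \left(-11\right) k = \left(-31\right) \left(-11\right) \left(-60\right) = 341 \left(-60\right) = -20460$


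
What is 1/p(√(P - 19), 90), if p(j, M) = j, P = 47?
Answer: √7/14 ≈ 0.18898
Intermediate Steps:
1/p(√(P - 19), 90) = 1/(√(47 - 19)) = 1/(√28) = 1/(2*√7) = √7/14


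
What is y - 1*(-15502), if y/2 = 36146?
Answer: 87794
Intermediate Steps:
y = 72292 (y = 2*36146 = 72292)
y - 1*(-15502) = 72292 - 1*(-15502) = 72292 + 15502 = 87794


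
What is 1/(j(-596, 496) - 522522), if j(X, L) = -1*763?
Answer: -1/523285 ≈ -1.9110e-6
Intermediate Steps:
j(X, L) = -763
1/(j(-596, 496) - 522522) = 1/(-763 - 522522) = 1/(-523285) = -1/523285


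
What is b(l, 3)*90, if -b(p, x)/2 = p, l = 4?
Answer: -720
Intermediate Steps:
b(p, x) = -2*p
b(l, 3)*90 = -2*4*90 = -8*90 = -720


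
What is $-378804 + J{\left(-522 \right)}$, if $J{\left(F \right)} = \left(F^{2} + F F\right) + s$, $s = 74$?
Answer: $166238$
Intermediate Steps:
$J{\left(F \right)} = 74 + 2 F^{2}$ ($J{\left(F \right)} = \left(F^{2} + F F\right) + 74 = \left(F^{2} + F^{2}\right) + 74 = 2 F^{2} + 74 = 74 + 2 F^{2}$)
$-378804 + J{\left(-522 \right)} = -378804 + \left(74 + 2 \left(-522\right)^{2}\right) = -378804 + \left(74 + 2 \cdot 272484\right) = -378804 + \left(74 + 544968\right) = -378804 + 545042 = 166238$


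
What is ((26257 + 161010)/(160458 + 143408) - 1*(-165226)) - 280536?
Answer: -35038601193/303866 ≈ -1.1531e+5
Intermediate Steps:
((26257 + 161010)/(160458 + 143408) - 1*(-165226)) - 280536 = (187267/303866 + 165226) - 280536 = 50206750983/303866 - 280536 = -35038601193/303866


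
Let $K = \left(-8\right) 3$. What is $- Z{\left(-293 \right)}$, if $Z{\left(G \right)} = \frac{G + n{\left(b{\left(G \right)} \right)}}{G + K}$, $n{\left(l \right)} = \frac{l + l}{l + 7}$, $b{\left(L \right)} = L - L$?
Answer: $- \frac{293}{317} \approx -0.92429$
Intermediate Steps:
$b{\left(L \right)} = 0$
$K = -24$
$n{\left(l \right)} = \frac{2 l}{7 + l}$
$Z{\left(G \right)} = \frac{G}{-24 + G}$ ($Z{\left(G \right)} = \frac{G + 2 \cdot 0 \frac{1}{7 + 0}}{G - 24} = \frac{G + 2 \cdot 0 \cdot \frac{1}{7}}{-24 + G} = \frac{G + 0}{-24 + G} = \frac{G}{-24 + G}$)
$- Z{\left(-293 \right)} = - \frac{-293}{-24 - 293} = - \frac{-293}{-317} = - \frac{\left(-293\right) \left(-1\right)}{317} = \left(-1\right) \frac{293}{317} = - \frac{293}{317}$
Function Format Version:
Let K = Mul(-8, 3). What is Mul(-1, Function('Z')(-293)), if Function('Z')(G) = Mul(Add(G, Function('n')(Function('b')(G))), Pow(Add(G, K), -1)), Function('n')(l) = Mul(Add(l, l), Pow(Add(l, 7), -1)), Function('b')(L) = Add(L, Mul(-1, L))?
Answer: Rational(-293, 317) ≈ -0.92429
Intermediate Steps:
Function('b')(L) = 0
K = -24
Function('n')(l) = Mul(2, l, Pow(Add(7, l), -1)) (Function('n')(l) = Mul(Mul(2, l), Pow(Add(7, l), -1)) = Mul(2, l, Pow(Add(7, l), -1)))
Function('Z')(G) = Mul(G, Pow(Add(-24, G), -1)) (Function('Z')(G) = Mul(Add(G, Mul(2, 0, Pow(Add(7, 0), -1))), Pow(Add(G, -24), -1)) = Mul(Add(G, Mul(2, 0, Pow(7, -1))), Pow(Add(-24, G), -1)) = Mul(Add(G, Mul(2, 0, Rational(1, 7))), Pow(Add(-24, G), -1)) = Mul(Add(G, 0), Pow(Add(-24, G), -1)) = Mul(G, Pow(Add(-24, G), -1)))
Mul(-1, Function('Z')(-293)) = Mul(-1, Mul(-293, Pow(Add(-24, -293), -1))) = Mul(-1, Mul(-293, Pow(-317, -1))) = Mul(-1, Mul(-293, Rational(-1, 317))) = Mul(-1, Rational(293, 317)) = Rational(-293, 317)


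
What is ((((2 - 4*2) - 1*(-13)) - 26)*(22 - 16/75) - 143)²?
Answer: 1744816441/5625 ≈ 3.1019e+5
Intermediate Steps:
((((2 - 4*2) - 1*(-13)) - 26)*(22 - 16/75) - 143)² = ((((2 - 1*8) + 13) - 26)*(22 - 16*1/75) - 143)² = ((((2 - 8) + 13) - 26)*(22 - 16/75) - 143)² = (((-6 + 13) - 26)*(1634/75) - 143)² = ((7 - 26)*(1634/75) - 143)² = (-19*1634/75 - 143)² = (-31046/75 - 143)² = (-41771/75)² = 1744816441/5625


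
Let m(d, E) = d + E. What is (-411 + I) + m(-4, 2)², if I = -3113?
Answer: -3520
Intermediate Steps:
m(d, E) = E + d
(-411 + I) + m(-4, 2)² = (-411 - 3113) + (2 - 4)² = -3524 + (-2)² = -3524 + 4 = -3520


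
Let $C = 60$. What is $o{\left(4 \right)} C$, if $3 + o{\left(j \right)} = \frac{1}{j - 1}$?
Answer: $-160$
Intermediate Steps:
$o{\left(j \right)} = -3 + \frac{1}{-1 + j}$ ($o{\left(j \right)} = -3 + \frac{1}{j - 1} = -3 + \frac{1}{-1 + j}$)
$o{\left(4 \right)} C = \frac{4 - 12}{-1 + 4} \cdot 60 = \frac{4 - 12}{3} \cdot 60 = \frac{1}{3} \left(-8\right) 60 = \left(- \frac{8}{3}\right) 60 = -160$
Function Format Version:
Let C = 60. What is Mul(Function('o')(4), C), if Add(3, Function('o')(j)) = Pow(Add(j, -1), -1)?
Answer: -160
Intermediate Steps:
Function('o')(j) = Add(-3, Pow(Add(-1, j), -1)) (Function('o')(j) = Add(-3, Pow(Add(j, -1), -1)) = Add(-3, Pow(Add(-1, j), -1)))
Mul(Function('o')(4), C) = Mul(Mul(Pow(Add(-1, 4), -1), Add(4, Mul(-3, 4))), 60) = Mul(Mul(Pow(3, -1), Add(4, -12)), 60) = Mul(Mul(Rational(1, 3), -8), 60) = Mul(Rational(-8, 3), 60) = -160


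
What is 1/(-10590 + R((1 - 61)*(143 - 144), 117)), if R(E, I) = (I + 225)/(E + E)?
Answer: -20/211743 ≈ -9.4454e-5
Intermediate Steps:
R(E, I) = (225 + I)/(2*E) (R(E, I) = (225 + I)/((2*E)) = (225 + I)*(1/(2*E)) = (225 + I)/(2*E))
1/(-10590 + R((1 - 61)*(143 - 144), 117)) = 1/(-10590 + (225 + 117)/(2*(((1 - 61)*(143 - 144))))) = 1/(-10590 + (½)*342/(-60*(-1))) = 1/(-10590 + (½)*342/60) = 1/(-10590 + (½)*(1/60)*342) = 1/(-10590 + 57/20) = 1/(-211743/20) = -20/211743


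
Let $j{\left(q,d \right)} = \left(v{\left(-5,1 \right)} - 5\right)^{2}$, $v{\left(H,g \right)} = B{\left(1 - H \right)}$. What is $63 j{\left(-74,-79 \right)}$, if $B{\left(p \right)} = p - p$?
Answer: $1575$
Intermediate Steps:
$B{\left(p \right)} = 0$
$v{\left(H,g \right)} = 0$
$j{\left(q,d \right)} = 25$ ($j{\left(q,d \right)} = \left(0 - 5\right)^{2} = \left(-5\right)^{2} = 25$)
$63 j{\left(-74,-79 \right)} = 63 \cdot 25 = 1575$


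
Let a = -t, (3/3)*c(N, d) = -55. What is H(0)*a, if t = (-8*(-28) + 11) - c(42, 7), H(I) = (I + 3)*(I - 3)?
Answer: 2610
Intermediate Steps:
H(I) = (-3 + I)*(3 + I) (H(I) = (3 + I)*(-3 + I) = (-3 + I)*(3 + I))
c(N, d) = -55
t = 290 (t = (-8*(-28) + 11) - 1*(-55) = (224 + 11) + 55 = 235 + 55 = 290)
a = -290 (a = -1*290 = -290)
H(0)*a = (-9 + 0²)*(-290) = (-9 + 0)*(-290) = -9*(-290) = 2610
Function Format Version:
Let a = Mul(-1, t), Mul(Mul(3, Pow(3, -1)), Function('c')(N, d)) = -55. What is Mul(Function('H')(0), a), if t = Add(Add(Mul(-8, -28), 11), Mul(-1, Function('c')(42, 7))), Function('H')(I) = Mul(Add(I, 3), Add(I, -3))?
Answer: 2610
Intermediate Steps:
Function('H')(I) = Mul(Add(-3, I), Add(3, I)) (Function('H')(I) = Mul(Add(3, I), Add(-3, I)) = Mul(Add(-3, I), Add(3, I)))
Function('c')(N, d) = -55
t = 290 (t = Add(Add(Mul(-8, -28), 11), Mul(-1, -55)) = Add(Add(224, 11), 55) = Add(235, 55) = 290)
a = -290 (a = Mul(-1, 290) = -290)
Mul(Function('H')(0), a) = Mul(Add(-9, Pow(0, 2)), -290) = Mul(Add(-9, 0), -290) = Mul(-9, -290) = 2610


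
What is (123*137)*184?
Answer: 3100584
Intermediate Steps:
(123*137)*184 = 16851*184 = 3100584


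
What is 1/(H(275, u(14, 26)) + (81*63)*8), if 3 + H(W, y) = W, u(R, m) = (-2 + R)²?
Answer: 1/41096 ≈ 2.4333e-5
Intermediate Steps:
H(W, y) = -3 + W
1/(H(275, u(14, 26)) + (81*63)*8) = 1/((-3 + 275) + (81*63)*8) = 1/(272 + 5103*8) = 1/(272 + 40824) = 1/41096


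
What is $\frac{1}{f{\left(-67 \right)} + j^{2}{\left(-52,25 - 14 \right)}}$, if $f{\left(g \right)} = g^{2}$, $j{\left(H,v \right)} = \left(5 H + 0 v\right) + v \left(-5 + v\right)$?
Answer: $\frac{1}{42125} \approx 2.3739 \cdot 10^{-5}$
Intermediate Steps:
$j{\left(H,v \right)} = 5 H + v \left(-5 + v\right)$ ($j{\left(H,v \right)} = \left(5 H + 0\right) + v \left(-5 + v\right) = 5 H + v \left(-5 + v\right)$)
$\frac{1}{f{\left(-67 \right)} + j^{2}{\left(-52,25 - 14 \right)}} = \frac{1}{\left(-67\right)^{2} + \left(\left(25 - 14\right)^{2} - 5 \left(25 - 14\right) + 5 \left(-52\right)\right)^{2}} = \frac{1}{4489 + \left(\left(25 - 14\right)^{2} - 5 \left(25 - 14\right) - 260\right)^{2}} = \frac{1}{4489 + \left(11^{2} - 55 - 260\right)^{2}} = \frac{1}{4489 + \left(121 - 55 - 260\right)^{2}} = \frac{1}{4489 + \left(-194\right)^{2}} = \frac{1}{4489 + 37636} = \frac{1}{42125}$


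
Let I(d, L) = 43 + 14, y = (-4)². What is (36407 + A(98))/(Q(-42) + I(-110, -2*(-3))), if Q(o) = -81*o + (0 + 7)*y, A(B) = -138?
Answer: 36269/3571 ≈ 10.157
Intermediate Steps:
y = 16
Q(o) = 112 - 81*o (Q(o) = -81*o + (0 + 7)*16 = -81*o + 7*16 = -81*o + 112 = 112 - 81*o)
I(d, L) = 57
(36407 + A(98))/(Q(-42) + I(-110, -2*(-3))) = (36407 - 138)/((112 - 81*(-42)) + 57) = 36269/((112 + 3402) + 57) = 36269/(3514 + 57) = 36269/3571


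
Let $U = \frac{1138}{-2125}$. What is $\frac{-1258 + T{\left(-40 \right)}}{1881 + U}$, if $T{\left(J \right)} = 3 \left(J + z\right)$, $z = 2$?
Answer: $- \frac{2915500}{3995987} \approx -0.72961$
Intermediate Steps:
$T{\left(J \right)} = 6 + 3 J$ ($T{\left(J \right)} = 3 \left(J + 2\right) = 3 \left(2 + J\right) = 6 + 3 J$)
$U = - \frac{1138}{2125}$ ($U = 1138 \left(- \frac{1}{2125}\right) = - \frac{1138}{2125} \approx -0.53553$)
$\frac{-1258 + T{\left(-40 \right)}}{1881 + U} = \frac{-1258 + \left(6 + 3 \left(-40\right)\right)}{1881 - \frac{1138}{2125}} = \frac{-1258 + \left(6 - 120\right)}{\frac{3995987}{2125}} = \left(-1258 - 114\right) \frac{2125}{3995987} = \left(-1372\right) \frac{2125}{3995987} = - \frac{2915500}{3995987}$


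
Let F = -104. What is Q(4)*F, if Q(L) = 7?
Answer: -728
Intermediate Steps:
Q(4)*F = 7*(-104) = -728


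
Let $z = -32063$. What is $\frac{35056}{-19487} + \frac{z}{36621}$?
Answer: $- \frac{146815189}{54894879} \approx -2.6745$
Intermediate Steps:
$\frac{35056}{-19487} + \frac{z}{36621} = \frac{35056}{-19487} - \frac{32063}{36621} = 35056 \left(- \frac{1}{19487}\right) - \frac{32063}{36621} = - \frac{35056}{19487} - \frac{32063}{36621} = - \frac{146815189}{54894879}$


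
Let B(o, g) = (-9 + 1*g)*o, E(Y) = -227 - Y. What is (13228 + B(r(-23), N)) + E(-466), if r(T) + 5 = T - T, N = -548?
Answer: 16252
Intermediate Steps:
r(T) = -5 (r(T) = -5 + (T - T) = -5 + 0 = -5)
B(o, g) = o*(-9 + g) (B(o, g) = (-9 + g)*o = o*(-9 + g))
(13228 + B(r(-23), N)) + E(-466) = (13228 - 5*(-9 - 548)) + (-227 - 1*(-466)) = (13228 - 5*(-557)) + (-227 + 466) = (13228 + 2785) + 239 = 16013 + 239 = 16252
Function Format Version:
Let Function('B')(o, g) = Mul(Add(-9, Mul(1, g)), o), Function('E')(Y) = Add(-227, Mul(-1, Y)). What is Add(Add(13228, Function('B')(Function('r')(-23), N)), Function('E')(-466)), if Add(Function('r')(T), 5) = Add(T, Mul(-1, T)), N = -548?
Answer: 16252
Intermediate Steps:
Function('r')(T) = -5 (Function('r')(T) = Add(-5, Add(T, Mul(-1, T))) = Add(-5, 0) = -5)
Function('B')(o, g) = Mul(o, Add(-9, g)) (Function('B')(o, g) = Mul(Add(-9, g), o) = Mul(o, Add(-9, g)))
Add(Add(13228, Function('B')(Function('r')(-23), N)), Function('E')(-466)) = Add(Add(13228, Mul(-5, Add(-9, -548))), Add(-227, Mul(-1, -466))) = Add(Add(13228, Mul(-5, -557)), Add(-227, 466)) = Add(Add(13228, 2785), 239) = Add(16013, 239) = 16252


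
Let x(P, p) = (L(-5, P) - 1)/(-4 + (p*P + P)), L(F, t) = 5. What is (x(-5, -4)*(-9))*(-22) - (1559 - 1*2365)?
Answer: 878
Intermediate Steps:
x(P, p) = 4/(-4 + P + P*p) (x(P, p) = (5 - 1)/(-4 + (p*P + P)) = 4/(-4 + (P*p + P)) = 4/(-4 + (P + P*p)) = 4/(-4 + P + P*p))
(x(-5, -4)*(-9))*(-22) - (1559 - 1*2365) = ((4/(-4 - 5 - 5*(-4)))*(-9))*(-22) - (1559 - 1*2365) = ((4/(-4 - 5 + 20))*(-9))*(-22) - (1559 - 2365) = ((4/11)*(-9))*(-22) - 1*(-806) = ((4*(1/11))*(-9))*(-22) + 806 = ((4/11)*(-9))*(-22) + 806 = -36/11*(-22) + 806 = 72 + 806 = 878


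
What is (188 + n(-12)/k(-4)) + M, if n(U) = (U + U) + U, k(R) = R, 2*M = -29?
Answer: 365/2 ≈ 182.50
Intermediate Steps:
M = -29/2 (M = (½)*(-29) = -29/2 ≈ -14.500)
n(U) = 3*U (n(U) = 2*U + U = 3*U)
(188 + n(-12)/k(-4)) + M = (188 + (3*(-12))/(-4)) - 29/2 = (188 - 36*(-¼)) - 29/2 = (188 + 9) - 29/2 = 197 - 29/2 = 365/2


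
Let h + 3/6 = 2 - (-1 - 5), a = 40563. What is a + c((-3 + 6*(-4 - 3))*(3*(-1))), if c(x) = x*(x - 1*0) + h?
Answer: 117591/2 ≈ 58796.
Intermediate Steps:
h = 15/2 (h = -½ + (2 - (-1 - 5)) = -½ + (2 - 1*(-6)) = -½ + (2 + 6) = -½ + 8 = 15/2 ≈ 7.5000)
c(x) = 15/2 + x² (c(x) = x*(x - 1*0) + 15/2 = x*(x + 0) + 15/2 = x*x + 15/2 = x² + 15/2 = 15/2 + x²)
a + c((-3 + 6*(-4 - 3))*(3*(-1))) = 40563 + (15/2 + ((-3 + 6*(-4 - 3))*(3*(-1)))²) = 40563 + (15/2 + ((-3 + 6*(-7))*(-3))²) = 40563 + (15/2 + ((-3 - 42)*(-3))²) = 40563 + (15/2 + (-45*(-3))²) = 40563 + (15/2 + 135²) = 40563 + (15/2 + 18225) = 40563 + 36465/2 = 117591/2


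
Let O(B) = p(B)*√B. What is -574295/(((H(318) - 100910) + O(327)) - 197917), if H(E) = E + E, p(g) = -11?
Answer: 57083200115/29639277638 - 6317245*√327/88917832914 ≈ 1.9246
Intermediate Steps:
H(E) = 2*E
O(B) = -11*√B
-574295/(((H(318) - 100910) + O(327)) - 197917) = -574295/(((2*318 - 100910) - 11*√327) - 197917) = -574295/(((636 - 100910) - 11*√327) - 197917) = -574295/((-100274 - 11*√327) - 197917) = -574295/(-298191 - 11*√327)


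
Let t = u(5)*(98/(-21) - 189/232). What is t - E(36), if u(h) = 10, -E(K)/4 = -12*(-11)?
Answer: 164669/348 ≈ 473.19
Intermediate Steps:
E(K) = -528 (E(K) = -(-48)*(-11) = -4*132 = -528)
t = -19075/348 (t = 10*(98/(-21) - 189/232) = 10*(98*(-1/21) - 189*1/232) = 10*(-14/3 - 189/232) = 10*(-3815/696) = -19075/348 ≈ -54.813)
t - E(36) = -19075/348 - 1*(-528) = -19075/348 + 528 = 164669/348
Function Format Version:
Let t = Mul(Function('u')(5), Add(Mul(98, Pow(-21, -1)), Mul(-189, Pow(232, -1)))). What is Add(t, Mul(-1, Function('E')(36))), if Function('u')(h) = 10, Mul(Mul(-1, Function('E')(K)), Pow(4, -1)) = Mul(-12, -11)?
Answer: Rational(164669, 348) ≈ 473.19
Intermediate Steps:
Function('E')(K) = -528 (Function('E')(K) = Mul(-4, Mul(-12, -11)) = Mul(-4, 132) = -528)
t = Rational(-19075, 348) (t = Mul(10, Add(Mul(98, Pow(-21, -1)), Mul(-189, Pow(232, -1)))) = Mul(10, Add(Mul(98, Rational(-1, 21)), Mul(-189, Rational(1, 232)))) = Mul(10, Add(Rational(-14, 3), Rational(-189, 232))) = Mul(10, Rational(-3815, 696)) = Rational(-19075, 348) ≈ -54.813)
Add(t, Mul(-1, Function('E')(36))) = Add(Rational(-19075, 348), Mul(-1, -528)) = Add(Rational(-19075, 348), 528) = Rational(164669, 348)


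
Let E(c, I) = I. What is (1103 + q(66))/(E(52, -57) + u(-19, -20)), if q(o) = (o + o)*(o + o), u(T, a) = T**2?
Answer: 18527/304 ≈ 60.944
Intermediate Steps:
q(o) = 4*o**2 (q(o) = (2*o)*(2*o) = 4*o**2)
(1103 + q(66))/(E(52, -57) + u(-19, -20)) = (1103 + 4*66**2)/(-57 + (-19)**2) = (1103 + 4*4356)/(-57 + 361) = (1103 + 17424)/304 = 18527*(1/304) = 18527/304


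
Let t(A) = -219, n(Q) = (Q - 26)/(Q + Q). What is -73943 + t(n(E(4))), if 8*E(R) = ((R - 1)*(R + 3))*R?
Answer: -74162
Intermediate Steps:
E(R) = R*(-1 + R)*(3 + R)/8 (E(R) = (((R - 1)*(R + 3))*R)/8 = (((-1 + R)*(3 + R))*R)/8 = (R*(-1 + R)*(3 + R))/8 = R*(-1 + R)*(3 + R)/8)
n(Q) = (-26 + Q)/(2*Q) (n(Q) = (-26 + Q)/((2*Q)) = (-26 + Q)*(1/(2*Q)) = (-26 + Q)/(2*Q))
-73943 + t(n(E(4))) = -73943 - 219 = -74162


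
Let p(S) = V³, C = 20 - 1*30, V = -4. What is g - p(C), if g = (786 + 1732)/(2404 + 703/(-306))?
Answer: 47805452/734921 ≈ 65.048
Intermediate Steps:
g = 770508/734921 (g = 2518/(2404 + 703*(-1/306)) = 2518/(2404 - 703/306) = 2518/(734921/306) = 2518*(306/734921) = 770508/734921 ≈ 1.0484)
C = -10 (C = 20 - 30 = -10)
p(S) = -64 (p(S) = (-4)³ = -64)
g - p(C) = 770508/734921 - 1*(-64) = 770508/734921 + 64 = 47805452/734921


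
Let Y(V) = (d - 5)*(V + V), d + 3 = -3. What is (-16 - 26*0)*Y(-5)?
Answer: -1760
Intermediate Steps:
d = -6 (d = -3 - 3 = -6)
Y(V) = -22*V (Y(V) = (-6 - 5)*(V + V) = -22*V)
(-16 - 26*0)*Y(-5) = (-16 - 26*0)*(-22*(-5)) = (-16 + 0)*110 = -16*110 = -1760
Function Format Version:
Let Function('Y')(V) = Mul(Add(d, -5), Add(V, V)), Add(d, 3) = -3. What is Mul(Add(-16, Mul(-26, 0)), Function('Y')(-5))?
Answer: -1760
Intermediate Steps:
d = -6 (d = Add(-3, -3) = -6)
Function('Y')(V) = Mul(-22, V) (Function('Y')(V) = Mul(Add(-6, -5), Add(V, V)) = Mul(-11, Mul(2, V)) = Mul(-22, V))
Mul(Add(-16, Mul(-26, 0)), Function('Y')(-5)) = Mul(Add(-16, Mul(-26, 0)), Mul(-22, -5)) = Mul(Add(-16, 0), 110) = Mul(-16, 110) = -1760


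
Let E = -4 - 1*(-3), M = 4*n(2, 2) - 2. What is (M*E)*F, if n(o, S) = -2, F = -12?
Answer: -120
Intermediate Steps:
M = -10 (M = 4*(-2) - 2 = -8 - 2 = -10)
E = -1 (E = -4 + 3 = -1)
(M*E)*F = -10*(-1)*(-12) = 10*(-12) = -120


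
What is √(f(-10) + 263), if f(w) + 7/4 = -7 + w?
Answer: √977/2 ≈ 15.628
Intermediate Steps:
f(w) = -35/4 + w (f(w) = -7/4 + (-7 + w) = -35/4 + w)
√(f(-10) + 263) = √((-35/4 - 10) + 263) = √(-75/4 + 263) = √(977/4) = √977/2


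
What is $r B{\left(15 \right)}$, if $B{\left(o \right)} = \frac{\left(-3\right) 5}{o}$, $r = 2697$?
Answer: $-2697$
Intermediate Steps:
$B{\left(o \right)} = - \frac{15}{o}$
$r B{\left(15 \right)} = 2697 \left(- \frac{15}{15}\right) = 2697 \left(\left(-15\right) \frac{1}{15}\right) = 2697 \left(-1\right) = -2697$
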